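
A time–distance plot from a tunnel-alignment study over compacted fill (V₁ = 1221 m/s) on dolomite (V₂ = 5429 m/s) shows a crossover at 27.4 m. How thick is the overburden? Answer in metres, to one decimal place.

10.9 m

h = (x_cross/2)·√((V₂−V₁)/(V₂+V₁)).
(V₂−V₁)/(V₂+V₁) = (5429−1221)/(5429+1221) = 0.6328; √ = 0.7955.
h = (27.4/2)·0.7955 = 10.90 m.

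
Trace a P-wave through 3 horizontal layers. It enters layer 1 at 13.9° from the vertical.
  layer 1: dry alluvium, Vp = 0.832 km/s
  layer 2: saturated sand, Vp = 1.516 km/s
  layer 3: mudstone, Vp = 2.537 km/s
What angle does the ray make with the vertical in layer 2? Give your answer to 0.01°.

25.96°

Ray parameter p = sin 13.9° / 0.832 = 2.8874e-01 s/km.
sin θ_2 = p·V_2 = 2.8874e-01 × 1.516 = 0.4377.
θ_2 = arcsin 0.4377 = 25.96°.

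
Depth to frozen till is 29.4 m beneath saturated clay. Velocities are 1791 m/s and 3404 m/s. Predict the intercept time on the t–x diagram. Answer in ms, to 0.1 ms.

θ_c = arcsin(V₁/V₂) = arcsin(1791/3404) = 31.75°; cos θ_c = 0.8504.
tᵢ = 2h·cos θ_c / V₁ = 2·29.4·0.8504 / 1791 = 0.02792 s.

27.9 ms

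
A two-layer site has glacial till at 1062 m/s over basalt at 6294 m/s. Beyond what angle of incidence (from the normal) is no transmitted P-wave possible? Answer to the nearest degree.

Critical incidence: sin θ_c = V₁/V₂ = 1062/6294 = 0.1687.
θ_c = arcsin 0.1687 = 9.71°.

10°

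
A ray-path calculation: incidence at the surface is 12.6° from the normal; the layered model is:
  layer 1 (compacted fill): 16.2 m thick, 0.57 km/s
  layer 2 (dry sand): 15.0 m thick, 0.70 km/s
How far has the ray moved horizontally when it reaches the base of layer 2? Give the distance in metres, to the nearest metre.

Apply Snell's law at each interface; in layer i the horizontal offset is hᵢ·tan θᵢ.
Layer 1: θ = 12.60°; offset = 16.2·tan 12.60° = 3.621 m.
Layer 2: sin θ = 0.70·sin 12.6°/0.57 = 0.2679, θ = 15.54°; offset = 15.0·tan 15.54° = 4.171 m.
Summing the layer offsets gives 7.792 m.

8 m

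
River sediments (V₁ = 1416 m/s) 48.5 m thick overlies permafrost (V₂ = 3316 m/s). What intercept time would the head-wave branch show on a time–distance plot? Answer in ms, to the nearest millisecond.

62 ms

θ_c = arcsin(V₁/V₂) = arcsin(1416/3316) = 25.28°; cos θ_c = 0.9042.
tᵢ = 2h·cos θ_c / V₁ = 2·48.5·0.9042 / 1416 = 0.06194 s.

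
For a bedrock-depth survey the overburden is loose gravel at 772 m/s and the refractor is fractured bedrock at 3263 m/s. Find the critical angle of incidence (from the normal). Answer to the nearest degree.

Critical incidence: sin θ_c = V₁/V₂ = 772/3263 = 0.2366.
θ_c = arcsin 0.2366 = 13.69°.

14°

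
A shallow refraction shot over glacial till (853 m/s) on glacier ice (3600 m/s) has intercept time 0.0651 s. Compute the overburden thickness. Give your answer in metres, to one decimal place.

28.6 m

θ_c = arcsin(853/3600) = 13.71°; cos θ_c = 0.9715.
tᵢ = 2h cos θ_c/V₁ ⇒ h = tᵢ·V₁/(2 cos θ_c) = 0.0651·853/(2·0.9715) = 28.58 m.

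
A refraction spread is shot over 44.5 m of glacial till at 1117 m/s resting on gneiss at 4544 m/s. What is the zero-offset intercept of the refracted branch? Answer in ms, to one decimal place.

θ_c = arcsin(V₁/V₂) = arcsin(1117/4544) = 14.23°; cos θ_c = 0.9693.
tᵢ = 2h·cos θ_c / V₁ = 2·44.5·0.9693 / 1117 = 0.07723 s.

77.2 ms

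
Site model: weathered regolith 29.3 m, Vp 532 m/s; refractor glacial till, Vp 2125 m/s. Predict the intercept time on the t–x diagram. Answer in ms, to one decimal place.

tᵢ = 2h·√(V₂²−V₁²)/(V₁V₂).
√(V₂²−V₁²) = √(2125²−532²) = 2057.3 m/s.
tᵢ = 2·29.3·2057.3/(532·2125) = 0.10664 s.

106.6 ms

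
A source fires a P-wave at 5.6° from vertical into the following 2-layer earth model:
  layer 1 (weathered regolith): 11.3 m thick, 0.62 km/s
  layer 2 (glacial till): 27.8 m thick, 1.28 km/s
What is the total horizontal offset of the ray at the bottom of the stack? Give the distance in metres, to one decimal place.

p = sin θ₁/V₁ = sin 5.6°/0.62 = 1.5739e-01 s/km is conserved through the stack.
Layer 1: θ = 5.60°; offset = 11.3·tan 5.60° = 1.108 m.
Layer 2: sin θ = p·1.28 = 0.2015 → θ = 11.62°; offset = 27.8·tan 11.62° = 5.718 m.
Summing the layer offsets gives 6.826 m.

6.8 m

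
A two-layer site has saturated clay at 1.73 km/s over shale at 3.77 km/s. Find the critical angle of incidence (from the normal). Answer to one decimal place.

27.3°

At critical incidence the refracted ray runs along the interface (θ₂ = 90°), so sin θ_c = V₁/V₂.
θ_c = arcsin(1.73/3.77) = arcsin 0.4589 = 27.32°.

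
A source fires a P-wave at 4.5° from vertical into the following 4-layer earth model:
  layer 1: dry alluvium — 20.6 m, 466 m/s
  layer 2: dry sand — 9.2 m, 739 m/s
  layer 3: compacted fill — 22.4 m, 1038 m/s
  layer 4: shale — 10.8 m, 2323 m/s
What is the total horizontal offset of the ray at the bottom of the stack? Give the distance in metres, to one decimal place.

Ray parameter p = sin 4.5° / 466 m/s = 1.6837e-04 s/m.
Layer 1: θ = 4.50°; offset = 20.6·tan 4.50° = 1.621 m.
Layer 2: sin θ = p·739 = 0.1244 → θ = 7.15°; offset = 9.2·tan 7.15° = 1.154 m.
Layer 3: sin θ = p·1038 = 0.1748 → θ = 10.06°; offset = 22.4·tan 10.06° = 3.976 m.
Layer 4: sin θ = p·2323 = 0.3911 → θ = 23.02°; offset = 10.8·tan 23.02° = 4.590 m.
Total horizontal offset = 11.341 m.

11.3 m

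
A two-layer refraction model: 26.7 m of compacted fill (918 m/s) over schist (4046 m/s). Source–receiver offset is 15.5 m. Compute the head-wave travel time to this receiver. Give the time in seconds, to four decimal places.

0.0605 s

θ_c = arcsin(V₁/V₂) = arcsin(918/4046) = 13.11°, cos θ_c = 0.9739.
Intercept time tᵢ = 2h cos θ_c / V₁ = 2·26.7·0.9739/918 = 0.05665 s.
t = x/V₂ + tᵢ = 15.5/4046 + 0.05665 = 0.06048 s.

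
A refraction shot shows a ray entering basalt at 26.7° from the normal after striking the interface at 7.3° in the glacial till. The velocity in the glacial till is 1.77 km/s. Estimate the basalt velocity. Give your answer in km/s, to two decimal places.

Snell's law: sin 7.3°/V₁ = sin 26.7°/V₂.
V₂ = V₁·sin 26.7°/sin 7.3° = 1.77 × 3.5361 = 6.26 km/s.

6.26 km/s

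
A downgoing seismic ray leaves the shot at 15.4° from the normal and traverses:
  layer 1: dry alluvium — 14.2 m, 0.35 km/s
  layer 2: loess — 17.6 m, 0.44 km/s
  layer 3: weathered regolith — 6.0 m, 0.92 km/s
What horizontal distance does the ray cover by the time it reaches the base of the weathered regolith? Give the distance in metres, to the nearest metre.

16 m

p = sin θ₁/V₁ = sin 15.4°/0.35 = 7.5873e-01 s/km is conserved through the stack.
Layer 1: θ = 15.40°; offset = 14.2·tan 15.40° = 3.911 m.
Layer 2: sin θ = p·0.44 = 0.3338 → θ = 19.50°; offset = 17.6·tan 19.50° = 6.233 m.
Layer 3: sin θ = p·0.92 = 0.6980 → θ = 44.27°; offset = 6.0·tan 44.27° = 5.849 m.
Σ offsets = 15.993 m.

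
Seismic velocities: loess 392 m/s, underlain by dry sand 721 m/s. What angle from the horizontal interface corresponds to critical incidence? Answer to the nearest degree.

57°

At critical incidence the refracted ray runs along the interface (θ₂ = 90°), so sin θ_c = V₁/V₂.
θ_c = arcsin(392/721) = arcsin 0.5437 = 32.94°.
Measured from the interface: 90° − 32.94° = 57.06°.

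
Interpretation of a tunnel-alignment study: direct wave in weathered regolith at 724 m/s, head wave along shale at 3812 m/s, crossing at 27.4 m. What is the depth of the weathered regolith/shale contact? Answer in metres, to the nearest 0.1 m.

11.3 m

h = (x_cross/2)·√((V₂−V₁)/(V₂+V₁)).
(V₂−V₁)/(V₂+V₁) = (3812−724)/(3812+724) = 0.6808; √ = 0.8251.
h = (27.4/2)·0.8251 = 11.30 m.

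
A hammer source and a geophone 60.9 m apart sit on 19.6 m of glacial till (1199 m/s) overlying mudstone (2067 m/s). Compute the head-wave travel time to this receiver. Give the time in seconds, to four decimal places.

0.0561 s

θ_c = arcsin(V₁/V₂) = arcsin(1199/2067) = 35.46°, cos θ_c = 0.8146.
Intercept time tᵢ = 2h cos θ_c / V₁ = 2·19.6·0.8146/1199 = 0.02663 s.
t = x/V₂ + tᵢ = 60.9/2067 + 0.02663 = 0.05609 s.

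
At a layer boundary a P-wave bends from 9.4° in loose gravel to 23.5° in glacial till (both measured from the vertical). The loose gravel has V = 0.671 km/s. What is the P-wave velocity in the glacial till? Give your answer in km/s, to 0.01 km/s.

Snell's law: sin 9.4°/V₁ = sin 23.5°/V₂.
V₂ = V₁·sin 23.5°/sin 9.4° = 0.671 × 2.4414 = 1.64 km/s.

1.64 km/s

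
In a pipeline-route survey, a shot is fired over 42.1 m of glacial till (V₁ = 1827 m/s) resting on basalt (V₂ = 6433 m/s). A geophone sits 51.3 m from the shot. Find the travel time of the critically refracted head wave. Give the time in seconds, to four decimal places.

0.0522 s

t = x/V₂ + 2h·√(V₂²−V₁²)/(V₁V₂).
√(V₂²−V₁²) = √(6433²−1827²) = 6168.1 m/s; delay term = 2·42.1·6168.1/(1827·6433) = 0.04419 s.
t = 51.3/6433 + 0.04419 = 0.05216 s.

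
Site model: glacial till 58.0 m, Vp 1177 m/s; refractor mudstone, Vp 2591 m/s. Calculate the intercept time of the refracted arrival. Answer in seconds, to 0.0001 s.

θ_c = arcsin(V₁/V₂) = arcsin(1177/2591) = 27.02°; cos θ_c = 0.8909.
tᵢ = 2h·cos θ_c / V₁ = 2·58.0·0.8909 / 1177 = 0.08780 s.

0.0878 s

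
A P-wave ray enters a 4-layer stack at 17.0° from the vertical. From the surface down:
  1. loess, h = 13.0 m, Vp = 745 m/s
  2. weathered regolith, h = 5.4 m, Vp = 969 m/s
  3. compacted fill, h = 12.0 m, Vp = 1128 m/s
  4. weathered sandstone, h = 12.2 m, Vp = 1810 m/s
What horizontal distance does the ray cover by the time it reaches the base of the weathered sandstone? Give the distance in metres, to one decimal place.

24.4 m

Apply Snell's law at each interface; in layer i the horizontal offset is hᵢ·tan θᵢ.
Layer 1: θ = 17.00°; offset = 13.0·tan 17.00° = 3.974 m.
Layer 2: sin θ = 969·sin 17.0°/745 = 0.3803, θ = 22.35°; offset = 5.4·tan 22.35° = 2.220 m.
Layer 3: sin θ = 1128·sin 17.0°/745 = 0.4427, θ = 26.27°; offset = 12.0·tan 26.27° = 5.924 m.
Layer 4: sin θ = 1810·sin 17.0°/745 = 0.7103, θ = 45.26°; offset = 12.2·tan 45.26° = 12.312 m.
Σ offsets = 24.431 m.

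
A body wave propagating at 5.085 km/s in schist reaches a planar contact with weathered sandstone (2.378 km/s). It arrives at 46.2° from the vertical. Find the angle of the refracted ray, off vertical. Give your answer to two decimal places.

Snell's law: sin θ₂ = (V₂/V₁)·sin θ₁ = (2.378/5.085)·sin 46.2° = 0.3375.
θ₂ = arcsin 0.3375 = 19.73° from the normal.

19.73°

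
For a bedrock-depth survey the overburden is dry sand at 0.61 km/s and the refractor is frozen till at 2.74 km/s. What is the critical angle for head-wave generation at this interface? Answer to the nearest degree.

13°

Critical incidence: sin θ_c = V₁/V₂ = 0.61/2.74 = 0.2226.
θ_c = arcsin 0.2226 = 12.86°.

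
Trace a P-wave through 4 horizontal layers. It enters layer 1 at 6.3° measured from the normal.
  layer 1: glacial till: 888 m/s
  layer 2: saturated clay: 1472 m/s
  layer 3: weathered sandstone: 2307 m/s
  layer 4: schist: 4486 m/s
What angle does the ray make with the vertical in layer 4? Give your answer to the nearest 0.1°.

33.7°

Snell's law across each interface conserves sin θ / V, so sin θ_4 = V_4·sin θ₁/V₁.
sin θ_4 = 4486 × sin 6.3° / 888 = 0.5544.
θ_4 = 33.67° from the vertical.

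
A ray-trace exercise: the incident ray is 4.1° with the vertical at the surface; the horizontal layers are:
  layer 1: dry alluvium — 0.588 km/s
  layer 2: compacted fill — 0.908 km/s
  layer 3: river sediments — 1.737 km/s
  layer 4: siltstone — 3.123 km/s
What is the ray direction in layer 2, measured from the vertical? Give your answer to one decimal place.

Snell's law across each interface conserves sin θ / V, so sin θ_2 = V_2·sin θ₁/V₁.
sin θ_2 = 0.908 × sin 4.1° / 0.588 = 0.1104.
θ_2 = arcsin 0.1104 = 6.34°.

6.3°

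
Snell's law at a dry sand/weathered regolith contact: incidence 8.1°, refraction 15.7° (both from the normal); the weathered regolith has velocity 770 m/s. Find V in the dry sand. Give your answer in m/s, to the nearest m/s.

sin 8.1° = 0.1409; sin 15.7° = 0.2706.
V₁ = V₂·(sin θ₁/sin θ₂) = 770·(0.1409/0.2706) = 400.94 m/s.

401 m/s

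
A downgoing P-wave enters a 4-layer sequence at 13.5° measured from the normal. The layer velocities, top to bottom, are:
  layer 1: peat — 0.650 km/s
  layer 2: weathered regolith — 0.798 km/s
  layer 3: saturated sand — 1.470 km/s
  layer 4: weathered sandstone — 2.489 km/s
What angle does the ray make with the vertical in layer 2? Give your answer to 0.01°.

Snell's law across each interface conserves sin θ / V, so sin θ_2 = V_2·sin θ₁/V₁.
sin θ_2 = 0.798 × sin 13.5° / 0.650 = 0.2866.
θ_2 = arcsin 0.2866 = 16.65°.

16.65°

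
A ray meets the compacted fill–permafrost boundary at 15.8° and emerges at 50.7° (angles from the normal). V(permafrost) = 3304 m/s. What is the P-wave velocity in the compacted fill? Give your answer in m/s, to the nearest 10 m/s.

1160 m/s

sin 15.8° = 0.2723; sin 50.7° = 0.7738.
V₁ = V₂·(sin θ₁/sin θ₂) = 3304·(0.2723/0.7738) = 1162.53 m/s.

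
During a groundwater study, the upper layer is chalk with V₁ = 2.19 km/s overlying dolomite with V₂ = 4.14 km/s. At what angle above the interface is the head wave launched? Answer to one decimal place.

58.1°

At critical incidence the refracted ray runs along the interface (θ₂ = 90°), so sin θ_c = V₁/V₂.
θ_c = arcsin(2.19/4.14) = arcsin 0.5290 = 31.94°.
Measured from the interface: 90° − 31.94° = 58.06°.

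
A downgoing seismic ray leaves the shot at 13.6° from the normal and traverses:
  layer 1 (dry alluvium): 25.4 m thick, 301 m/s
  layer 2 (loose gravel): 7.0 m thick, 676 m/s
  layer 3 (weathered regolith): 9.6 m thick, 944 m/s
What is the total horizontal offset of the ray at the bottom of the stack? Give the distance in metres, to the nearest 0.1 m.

Ray parameter p = sin 13.6° / 301 m/s = 7.8120e-04 s/m.
Layer 1: θ = 13.60°; offset = 25.4·tan 13.60° = 6.145 m.
Layer 2: sin θ = p·676 = 0.5281 → θ = 31.88°; offset = 7.0·tan 31.88° = 4.353 m.
Layer 3: sin θ = p·944 = 0.7375 → θ = 47.52°; offset = 9.6·tan 47.52° = 10.482 m.
Summing the layer offsets gives 20.980 m.

21.0 m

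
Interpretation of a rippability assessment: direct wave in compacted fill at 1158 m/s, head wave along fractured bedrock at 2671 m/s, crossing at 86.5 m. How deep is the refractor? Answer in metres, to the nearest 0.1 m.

27.2 m

x_cross = 2h·√((V₂+V₁)/(V₂−V₁)) → h = x_cross / (2·√((V₂+V₁)/(V₂−V₁))).
√((V₂+V₁)/(V₂−V₁)) = √((2671+1158)/(2671−1158)) = 1.5908.
h = 86.5 / (2·1.5908) = 27.19 m.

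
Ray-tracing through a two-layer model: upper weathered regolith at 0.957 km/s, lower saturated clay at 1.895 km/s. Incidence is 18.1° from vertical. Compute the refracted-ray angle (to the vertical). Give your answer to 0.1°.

38.0°

Snell's law: sin θ₂ = (V₂/V₁)·sin θ₁ = (1.895/0.957)·sin 18.1° = 0.6152.
θ₂ = arcsin 0.6152 = 37.97° from the normal.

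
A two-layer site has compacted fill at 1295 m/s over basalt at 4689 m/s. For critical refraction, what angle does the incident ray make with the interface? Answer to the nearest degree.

At critical incidence the refracted ray runs along the interface (θ₂ = 90°), so sin θ_c = V₁/V₂.
θ_c = arcsin(1295/4689) = arcsin 0.2762 = 16.03°.
Measured from the interface: 90° − 16.03° = 73.97°.

74°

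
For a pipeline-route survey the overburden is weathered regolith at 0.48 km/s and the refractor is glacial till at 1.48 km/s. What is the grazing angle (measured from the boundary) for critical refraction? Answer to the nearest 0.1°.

Critical incidence: sin θ_c = V₁/V₂ = 0.48/1.48 = 0.3243.
θ_c = arcsin 0.3243 = 18.92°.
Measured from the interface: 90° − 18.92° = 71.08°.

71.1°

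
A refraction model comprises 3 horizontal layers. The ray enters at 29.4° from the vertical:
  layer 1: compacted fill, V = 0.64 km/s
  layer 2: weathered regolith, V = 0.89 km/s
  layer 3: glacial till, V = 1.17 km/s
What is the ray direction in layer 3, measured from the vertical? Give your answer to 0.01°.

63.82°

Ray parameter p = sin 29.4° / 0.64 = 7.6704e-01 s/km.
sin θ_3 = p·V_3 = 7.6704e-01 × 1.17 = 0.8974.
θ_3 = arcsin 0.8974 = 63.82°.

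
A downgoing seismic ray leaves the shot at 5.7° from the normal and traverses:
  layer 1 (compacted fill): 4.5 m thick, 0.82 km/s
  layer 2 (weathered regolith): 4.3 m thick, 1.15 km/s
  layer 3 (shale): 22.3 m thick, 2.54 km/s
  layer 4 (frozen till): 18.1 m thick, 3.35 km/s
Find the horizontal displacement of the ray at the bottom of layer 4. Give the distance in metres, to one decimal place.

Ray parameter p = sin 5.7° / 0.82 km/s = 1.2112e-01 s/km.
Layer 1: θ = 5.70°; offset = 4.5·tan 5.70° = 0.449 m.
Layer 2: sin θ = p·1.15 = 0.1393 → θ = 8.01°; offset = 4.3·tan 8.01° = 0.605 m.
Layer 3: sin θ = p·2.54 = 0.3076 → θ = 17.92°; offset = 22.3·tan 17.92° = 7.210 m.
Layer 4: sin θ = p·3.35 = 0.4058 → θ = 23.94°; offset = 18.1·tan 23.94° = 8.035 m.
Σ offsets = 16.300 m.

16.3 m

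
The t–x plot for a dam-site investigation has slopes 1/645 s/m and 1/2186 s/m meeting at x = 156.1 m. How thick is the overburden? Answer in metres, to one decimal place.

57.6 m

x_cross = 2h·√((V₂+V₁)/(V₂−V₁)) → h = x_cross / (2·√((V₂+V₁)/(V₂−V₁))).
√((V₂+V₁)/(V₂−V₁)) = √((2186+645)/(2186−645)) = 1.3554.
h = 156.1 / (2·1.3554) = 57.58 m.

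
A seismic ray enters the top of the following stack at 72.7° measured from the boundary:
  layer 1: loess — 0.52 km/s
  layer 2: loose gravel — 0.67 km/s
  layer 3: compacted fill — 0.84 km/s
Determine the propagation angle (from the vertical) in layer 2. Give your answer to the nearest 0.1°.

22.5°

From the normal: θ₁ = 90° − 72.7° = 17.3°.
Ray parameter p = sin 17.3° / 0.52 = 5.7187e-01 s/km.
sin θ_2 = p·V_2 = 5.7187e-01 × 0.67 = 0.3832.
θ_2 = arcsin 0.3832 = 22.53°.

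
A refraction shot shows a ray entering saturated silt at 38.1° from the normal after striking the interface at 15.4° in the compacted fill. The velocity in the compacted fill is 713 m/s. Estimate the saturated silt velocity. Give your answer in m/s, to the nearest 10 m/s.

sin 15.4° = 0.2656; sin 38.1° = 0.6170.
V₂ = V₁·(sin θ₂/sin θ₁) = 713·(0.6170/0.2656) = 1656.70 m/s.

1660 m/s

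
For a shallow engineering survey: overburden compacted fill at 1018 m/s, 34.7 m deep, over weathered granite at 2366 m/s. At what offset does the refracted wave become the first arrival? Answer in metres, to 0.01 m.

x_cross = 2h·√((V₂+V₁)/(V₂−V₁)).
(V₂+V₁)/(V₂−V₁) = (2366+1018)/(2366−1018) = 2.5104; √ = 1.5844.
x_cross = 2·34.7·1.5844 = 109.96 m.

109.96 m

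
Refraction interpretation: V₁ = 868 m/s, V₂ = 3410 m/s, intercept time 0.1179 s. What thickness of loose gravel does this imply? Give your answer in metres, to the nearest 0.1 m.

h = tᵢ·V₁·V₂ / (2·√(V₂²−V₁²)).
√(V₂²−V₁²) = √(3410² − 868²) = 3297.7 m/s.
h = 0.1179 s × 868 × 3410 / (2 × 3297.7) = 52.91 m.

52.9 m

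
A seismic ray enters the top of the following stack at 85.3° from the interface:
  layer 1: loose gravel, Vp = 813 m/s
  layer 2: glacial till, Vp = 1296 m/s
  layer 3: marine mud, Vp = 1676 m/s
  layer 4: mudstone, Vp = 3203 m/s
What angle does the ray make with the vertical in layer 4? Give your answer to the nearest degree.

19°

From the normal: θ₁ = 90° − 85.3° = 4.7°.
Ray parameter p = sin 4.7° / 813 = 1.0079e-04 s/m.
sin θ_4 = p·V_4 = 1.0079e-04 × 3203 = 0.3228.
θ_4 = 18.83° from the vertical.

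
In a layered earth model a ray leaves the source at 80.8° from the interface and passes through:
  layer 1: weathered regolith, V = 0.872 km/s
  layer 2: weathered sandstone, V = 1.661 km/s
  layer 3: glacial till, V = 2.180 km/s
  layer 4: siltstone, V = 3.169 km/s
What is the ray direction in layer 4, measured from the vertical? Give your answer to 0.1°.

From the normal: θ₁ = 90° − 80.8° = 9.2°.
Snell's law across each interface conserves sin θ / V, so sin θ_4 = V_4·sin θ₁/V₁.
sin θ_4 = 3.169 × sin 9.2° / 0.872 = 0.5810.
θ_4 = arcsin 0.5810 = 35.52°.

35.5°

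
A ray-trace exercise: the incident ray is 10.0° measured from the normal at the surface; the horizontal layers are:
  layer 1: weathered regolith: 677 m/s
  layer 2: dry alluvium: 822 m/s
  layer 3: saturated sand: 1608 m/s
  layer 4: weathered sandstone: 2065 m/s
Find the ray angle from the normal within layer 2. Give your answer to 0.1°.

Ray parameter p = sin 10.0° / 677 = 2.5650e-04 s/m.
sin θ_2 = p·V_2 = 2.5650e-04 × 822 = 0.2108.
θ_2 = 12.17° from the vertical.

12.2°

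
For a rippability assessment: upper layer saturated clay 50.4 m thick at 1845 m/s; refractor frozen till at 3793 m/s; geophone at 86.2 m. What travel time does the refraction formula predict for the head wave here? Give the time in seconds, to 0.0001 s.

θ_c = arcsin(V₁/V₂) = arcsin(1845/3793) = 29.11°, cos θ_c = 0.8737.
Intercept time tᵢ = 2h cos θ_c / V₁ = 2·50.4·0.8737/1845 = 0.04774 s.
t = x/V₂ + tᵢ = 86.2/3793 + 0.04774 = 0.07046 s.

0.0705 s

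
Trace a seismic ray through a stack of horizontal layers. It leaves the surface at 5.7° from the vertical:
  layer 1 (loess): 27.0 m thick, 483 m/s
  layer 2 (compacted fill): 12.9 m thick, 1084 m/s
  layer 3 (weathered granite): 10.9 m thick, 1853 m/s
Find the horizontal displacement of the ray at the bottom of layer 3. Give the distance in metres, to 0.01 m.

Ray parameter p = sin 5.7° / 483 m/s = 2.0563e-04 s/m.
Layer 1: θ = 5.70°; offset = 27.0·tan 5.70° = 2.6950 m.
Layer 2: sin θ = p·1084 = 0.2229 → θ = 12.88°; offset = 12.9·tan 12.88° = 2.9497 m.
Layer 3: sin θ = p·1853 = 0.3810 → θ = 22.40°; offset = 10.9·tan 22.40° = 4.4922 m.
Summing the layer offsets gives 10.1368 m.

10.14 m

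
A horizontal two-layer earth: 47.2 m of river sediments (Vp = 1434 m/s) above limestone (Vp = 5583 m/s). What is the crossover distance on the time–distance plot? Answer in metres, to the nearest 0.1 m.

122.8 m

θ_c = arcsin(1434/5583) = 14.88°, so cos θ_c = 0.9665 and tᵢ = 2h cos θ_c/V₁ = 0.0636 s.
At crossover x/V₁ = x/V₂ + tᵢ ⇒ x = tᵢ/(1/V₁ − 1/V₂) = 0.06362/(6.9735e-04 − 1.7912e-04) = 122.77 m.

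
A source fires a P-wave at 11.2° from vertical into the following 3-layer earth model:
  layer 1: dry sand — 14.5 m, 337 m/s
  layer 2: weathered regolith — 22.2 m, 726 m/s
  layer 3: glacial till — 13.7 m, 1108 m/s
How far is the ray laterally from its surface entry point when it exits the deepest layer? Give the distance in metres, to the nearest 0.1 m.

Apply Snell's law at each interface; in layer i the horizontal offset is hᵢ·tan θᵢ.
Layer 1: θ = 11.20°; offset = 14.5·tan 11.20° = 2.871 m.
Layer 2: sin θ = 726·sin 11.2°/337 = 0.4184, θ = 24.74°; offset = 22.2·tan 24.74° = 10.228 m.
Layer 3: sin θ = 1108·sin 11.2°/337 = 0.6386, θ = 39.69°; offset = 13.7·tan 39.69° = 11.369 m.
Total horizontal offset = 24.468 m.

24.5 m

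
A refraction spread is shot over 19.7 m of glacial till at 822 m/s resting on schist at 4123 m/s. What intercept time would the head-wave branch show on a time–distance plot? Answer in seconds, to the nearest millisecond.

0.047 s

tᵢ = 2h·√(V₂²−V₁²)/(V₁V₂).
√(V₂²−V₁²) = √(4123²−822²) = 4040.2 m/s.
tᵢ = 2·19.7·4040.2/(822·4123) = 0.04697 s.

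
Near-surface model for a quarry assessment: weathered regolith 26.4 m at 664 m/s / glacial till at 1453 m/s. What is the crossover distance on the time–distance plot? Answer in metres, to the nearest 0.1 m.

x_cross = 2h·√((V₂+V₁)/(V₂−V₁)).
(V₂+V₁)/(V₂−V₁) = (1453+664)/(1453−664) = 2.6831; √ = 1.6380.
x_cross = 2·26.4·1.6380 = 86.49 m.

86.5 m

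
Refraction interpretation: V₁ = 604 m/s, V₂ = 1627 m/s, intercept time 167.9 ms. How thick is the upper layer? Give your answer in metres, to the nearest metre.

h = tᵢ·V₁·V₂ / (2·√(V₂²−V₁²)).
√(V₂²−V₁²) = √(1627² − 604²) = 1510.7 m/s.
h = 0.1679 s × 604 × 1627 / (2 × 1510.7) = 54.61 m.

55 m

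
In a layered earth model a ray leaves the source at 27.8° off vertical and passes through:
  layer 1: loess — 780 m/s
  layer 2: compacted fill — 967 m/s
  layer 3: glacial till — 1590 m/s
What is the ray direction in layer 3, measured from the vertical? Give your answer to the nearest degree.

Snell's law across each interface conserves sin θ / V, so sin θ_3 = V_3·sin θ₁/V₁.
sin θ_3 = 1590 × sin 27.8° / 780 = 0.9507.
θ_3 = arcsin 0.9507 = 71.94°.

72°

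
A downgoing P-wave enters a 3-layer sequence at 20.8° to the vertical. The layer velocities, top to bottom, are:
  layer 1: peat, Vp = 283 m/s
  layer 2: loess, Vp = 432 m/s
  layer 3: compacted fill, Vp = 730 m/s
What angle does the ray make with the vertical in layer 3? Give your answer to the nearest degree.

Ray parameter p = sin 20.8° / 283 = 1.2548e-03 s/m.
sin θ_3 = p·V_3 = 1.2548e-03 × 730 = 0.9160.
θ_3 = 66.35° from the vertical.

66°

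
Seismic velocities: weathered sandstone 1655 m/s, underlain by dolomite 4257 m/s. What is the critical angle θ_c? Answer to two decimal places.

Critical incidence: sin θ_c = V₁/V₂ = 1655/4257 = 0.3888.
θ_c = arcsin 0.3888 = 22.88°.

22.88°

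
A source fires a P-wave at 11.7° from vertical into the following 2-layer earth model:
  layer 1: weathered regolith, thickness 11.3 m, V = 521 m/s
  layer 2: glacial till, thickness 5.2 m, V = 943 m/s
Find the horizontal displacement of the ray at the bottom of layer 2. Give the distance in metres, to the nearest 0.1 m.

4.4 m

Ray parameter p = sin 11.7° / 521 m/s = 3.8923e-04 s/m.
Layer 1: θ = 11.70°; offset = 11.3·tan 11.70° = 2.340 m.
Layer 2: sin θ = p·943 = 0.3670 → θ = 21.53°; offset = 5.2·tan 21.53° = 2.052 m.
Summing the layer offsets gives 4.392 m.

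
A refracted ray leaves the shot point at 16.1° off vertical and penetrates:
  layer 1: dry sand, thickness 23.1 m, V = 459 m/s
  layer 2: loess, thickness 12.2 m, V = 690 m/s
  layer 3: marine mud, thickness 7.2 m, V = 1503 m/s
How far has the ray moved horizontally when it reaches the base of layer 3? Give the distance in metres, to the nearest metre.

28 m

p = sin θ₁/V₁ = sin 16.1°/459 = 6.0417e-04 s/m is conserved through the stack.
Layer 1: θ = 16.10°; offset = 23.1·tan 16.10° = 6.667 m.
Layer 2: sin θ = p·690 = 0.4169 → θ = 24.64°; offset = 12.2·tan 24.64° = 5.595 m.
Layer 3: sin θ = p·1503 = 0.9081 → θ = 65.24°; offset = 7.2·tan 65.24° = 15.611 m.
Σ offsets = 27.874 m.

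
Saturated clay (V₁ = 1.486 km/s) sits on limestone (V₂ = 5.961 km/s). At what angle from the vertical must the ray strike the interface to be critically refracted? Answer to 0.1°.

At critical incidence the refracted ray runs along the interface (θ₂ = 90°), so sin θ_c = V₁/V₂.
θ_c = arcsin(1.486/5.961) = arcsin 0.2493 = 14.44°.

14.4°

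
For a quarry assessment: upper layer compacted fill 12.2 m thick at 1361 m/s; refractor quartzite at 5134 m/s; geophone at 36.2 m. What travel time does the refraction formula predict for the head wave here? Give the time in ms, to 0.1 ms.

t = x/V₂ + 2h·√(V₂²−V₁²)/(V₁V₂).
√(V₂²−V₁²) = √(5134²−1361²) = 4950.3 m/s; delay term = 2·12.2·4950.3/(1361·5134) = 0.01729 s.
t = 36.2/5134 + 0.01729 = 0.02434 s.

24.3 ms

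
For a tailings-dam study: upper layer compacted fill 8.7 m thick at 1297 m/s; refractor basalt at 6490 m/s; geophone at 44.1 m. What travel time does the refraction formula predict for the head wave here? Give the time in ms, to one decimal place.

θ_c = arcsin(V₁/V₂) = arcsin(1297/6490) = 11.53°, cos θ_c = 0.9798.
Intercept time tᵢ = 2h cos θ_c / V₁ = 2·8.7·0.9798/1297 = 0.01314 s.
t = x/V₂ + tᵢ = 44.1/6490 + 0.01314 = 0.01994 s.

19.9 ms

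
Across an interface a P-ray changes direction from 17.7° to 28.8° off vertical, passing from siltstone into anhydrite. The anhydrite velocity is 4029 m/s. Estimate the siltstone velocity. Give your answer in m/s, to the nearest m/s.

2543 m/s

Snell's law: sin 17.7°/V₁ = sin 28.8°/V₂.
V₁ = V₂·sin 17.7°/sin 28.8° = 4029 × 0.6311 = 2542.69 m/s.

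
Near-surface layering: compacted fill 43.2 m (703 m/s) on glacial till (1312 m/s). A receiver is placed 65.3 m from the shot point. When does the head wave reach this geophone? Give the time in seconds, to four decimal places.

0.1535 s

t = x/V₂ + 2h·√(V₂²−V₁²)/(V₁V₂).
√(V₂²−V₁²) = √(1312²−703²) = 1107.8 m/s; delay term = 2·43.2·1107.8/(703·1312) = 0.10377 s.
t = 65.3/1312 + 0.10377 = 0.15354 s.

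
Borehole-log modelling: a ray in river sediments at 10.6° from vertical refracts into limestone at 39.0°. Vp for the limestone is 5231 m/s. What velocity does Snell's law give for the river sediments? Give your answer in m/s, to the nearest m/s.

sin 10.6° = 0.1840; sin 39.0° = 0.6293.
V₁ = V₂·(sin θ₁/sin θ₂) = 5231·(0.1840/0.6293) = 1529.03 m/s.

1529 m/s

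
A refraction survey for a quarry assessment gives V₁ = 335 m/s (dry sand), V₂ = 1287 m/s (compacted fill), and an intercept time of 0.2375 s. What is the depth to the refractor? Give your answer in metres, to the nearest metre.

41 m

h = tᵢ·V₁·V₂ / (2·√(V₂²−V₁²)).
√(V₂²−V₁²) = √(1287² − 335²) = 1242.6 m/s.
h = 0.2375 s × 335 × 1287 / (2 × 1242.6) = 41.20 m.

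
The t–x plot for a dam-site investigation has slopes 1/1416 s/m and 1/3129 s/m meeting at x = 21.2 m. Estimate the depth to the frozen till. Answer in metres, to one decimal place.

h = (x_cross/2)·√((V₂−V₁)/(V₂+V₁)).
(V₂−V₁)/(V₂+V₁) = (3129−1416)/(3129+1416) = 0.3769; √ = 0.6139.
h = (21.2/2)·0.6139 = 6.51 m.

6.5 m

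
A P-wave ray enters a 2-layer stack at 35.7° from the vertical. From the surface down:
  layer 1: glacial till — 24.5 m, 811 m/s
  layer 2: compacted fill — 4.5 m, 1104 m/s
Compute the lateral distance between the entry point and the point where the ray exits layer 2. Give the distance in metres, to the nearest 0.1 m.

23.5 m

Ray parameter p = sin 35.7° / 811 m/s = 7.1953e-04 s/m.
Layer 1: θ = 35.70°; offset = 24.5·tan 35.70° = 17.605 m.
Layer 2: sin θ = p·1104 = 0.7944 → θ = 52.60°; offset = 4.5·tan 52.60° = 5.885 m.
Total horizontal offset = 23.490 m.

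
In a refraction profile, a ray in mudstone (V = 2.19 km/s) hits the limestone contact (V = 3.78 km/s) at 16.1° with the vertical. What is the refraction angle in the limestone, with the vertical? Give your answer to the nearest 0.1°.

28.6°

sin θ₁/V₁ = sin θ₂/V₂ ⇒ sin θ₂ = 3.78·sin 16.1°/2.19 = 3.78·0.2773/2.19 = 0.4787.
θ₂ = sin⁻¹(0.4787) = 28.60° (from vertical).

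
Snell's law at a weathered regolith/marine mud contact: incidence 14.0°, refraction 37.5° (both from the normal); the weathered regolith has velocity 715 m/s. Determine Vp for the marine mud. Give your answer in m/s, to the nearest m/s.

1799 m/s

sin 14.0° = 0.2419; sin 37.5° = 0.6088.
V₂ = V₁·(sin θ₂/sin θ₁) = 715·(0.6088/0.2419) = 1799.19 m/s.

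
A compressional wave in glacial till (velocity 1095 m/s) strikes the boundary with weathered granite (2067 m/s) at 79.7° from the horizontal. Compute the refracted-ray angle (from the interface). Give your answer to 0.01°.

Convert to the normal: θ₁ = 90° − 79.7° = 10.3°.
sin θ₁/V₁ = sin θ₂/V₂ ⇒ sin θ₂ = 2067·sin 10.3°/1095 = 2067·0.1788/1095 = 0.3375.
θ₂ = arcsin 0.3375 = 19.73° from the normal.
From the interface: 90° − 19.73° = 70.27°.

70.27°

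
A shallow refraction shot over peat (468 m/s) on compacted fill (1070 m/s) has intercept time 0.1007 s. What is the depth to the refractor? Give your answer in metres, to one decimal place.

θ_c = arcsin(468/1070) = 25.94°; cos θ_c = 0.8993.
tᵢ = 2h cos θ_c/V₁ ⇒ h = tᵢ·V₁/(2 cos θ_c) = 0.1007·468/(2·0.8993) = 26.20 m.

26.2 m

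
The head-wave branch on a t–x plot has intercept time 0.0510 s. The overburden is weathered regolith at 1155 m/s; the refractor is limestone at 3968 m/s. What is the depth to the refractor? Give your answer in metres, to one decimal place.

30.8 m

θ_c = arcsin(1155/3968) = 16.92°; cos θ_c = 0.9567.
tᵢ = 2h cos θ_c/V₁ ⇒ h = tᵢ·V₁/(2 cos θ_c) = 0.051·1155/(2·0.9567) = 30.79 m.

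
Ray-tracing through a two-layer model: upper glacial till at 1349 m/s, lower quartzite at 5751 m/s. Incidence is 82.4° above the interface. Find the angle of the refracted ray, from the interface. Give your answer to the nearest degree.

56°

Convert to the normal: θ₁ = 90° − 82.4° = 7.6°.
sin θ₁/V₁ = sin θ₂/V₂ ⇒ sin θ₂ = 5751·sin 7.6°/1349 = 5751·0.1323/1349 = 0.5638.
θ₂ = sin⁻¹(0.5638) = 34.32° (from vertical).
From the interface: 90° − 34.32° = 55.68°.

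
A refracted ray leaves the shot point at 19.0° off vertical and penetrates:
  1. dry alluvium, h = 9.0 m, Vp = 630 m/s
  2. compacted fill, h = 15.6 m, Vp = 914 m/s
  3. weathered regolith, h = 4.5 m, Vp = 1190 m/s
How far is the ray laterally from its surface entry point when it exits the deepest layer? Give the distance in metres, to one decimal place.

Apply Snell's law at each interface; in layer i the horizontal offset is hᵢ·tan θᵢ.
Layer 1: θ = 19.00°; offset = 9.0·tan 19.00° = 3.099 m.
Layer 2: sin θ = 914·sin 19.0°/630 = 0.4723, θ = 28.19°; offset = 15.6·tan 28.19° = 8.360 m.
Layer 3: sin θ = 1190·sin 19.0°/630 = 0.6150, θ = 37.95°; offset = 4.5·tan 37.95° = 3.509 m.
Summing the layer offsets gives 14.968 m.

15.0 m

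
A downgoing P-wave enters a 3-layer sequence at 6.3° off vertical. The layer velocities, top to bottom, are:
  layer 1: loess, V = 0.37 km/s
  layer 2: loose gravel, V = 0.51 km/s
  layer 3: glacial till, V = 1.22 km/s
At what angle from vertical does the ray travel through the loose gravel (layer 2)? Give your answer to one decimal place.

8.7°

Ray parameter p = sin 6.3° / 0.37 = 2.9658e-01 s/km.
sin θ_2 = p·V_2 = 2.9658e-01 × 0.51 = 0.1513.
θ_2 = 8.70° from the vertical.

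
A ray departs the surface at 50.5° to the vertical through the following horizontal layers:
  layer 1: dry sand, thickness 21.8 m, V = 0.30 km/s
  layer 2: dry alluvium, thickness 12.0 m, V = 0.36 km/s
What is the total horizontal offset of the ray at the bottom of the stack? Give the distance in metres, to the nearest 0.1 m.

Ray parameter p = sin 50.5° / 0.30 km/s = 2.5721e+00 s/km.
Layer 1: θ = 50.50°; offset = 21.8·tan 50.50° = 26.446 m.
Layer 2: sin θ = p·0.36 = 0.9259 → θ = 67.81°; offset = 12.0·tan 67.81° = 29.423 m.
Σ offsets = 55.868 m.

55.9 m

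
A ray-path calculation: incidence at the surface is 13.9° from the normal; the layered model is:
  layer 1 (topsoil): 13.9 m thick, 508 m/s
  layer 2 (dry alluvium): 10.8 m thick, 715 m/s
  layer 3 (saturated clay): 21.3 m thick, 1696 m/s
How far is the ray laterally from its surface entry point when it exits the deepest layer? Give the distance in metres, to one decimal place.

35.9 m

Apply Snell's law at each interface; in layer i the horizontal offset is hᵢ·tan θᵢ.
Layer 1: θ = 13.90°; offset = 13.9·tan 13.90° = 3.440 m.
Layer 2: sin θ = 715·sin 13.9°/508 = 0.3381, θ = 19.76°; offset = 10.8·tan 19.76° = 3.880 m.
Layer 3: sin θ = 1696·sin 13.9°/508 = 0.8020, θ = 53.32°; offset = 21.3·tan 53.32° = 28.601 m.
Total horizontal offset = 35.921 m.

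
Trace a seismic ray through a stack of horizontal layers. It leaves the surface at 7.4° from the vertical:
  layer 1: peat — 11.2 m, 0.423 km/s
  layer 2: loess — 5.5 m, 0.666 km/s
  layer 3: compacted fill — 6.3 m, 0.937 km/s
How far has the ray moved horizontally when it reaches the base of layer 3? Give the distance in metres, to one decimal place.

4.5 m

Ray parameter p = sin 7.4° / 0.423 km/s = 3.0448e-01 s/km.
Layer 1: θ = 7.40°; offset = 11.2·tan 7.40° = 1.455 m.
Layer 2: sin θ = p·0.666 = 0.2028 → θ = 11.70°; offset = 5.5·tan 11.70° = 1.139 m.
Layer 3: sin θ = p·0.937 = 0.2853 → θ = 16.58°; offset = 6.3·tan 16.58° = 1.875 m.
Summing the layer offsets gives 4.469 m.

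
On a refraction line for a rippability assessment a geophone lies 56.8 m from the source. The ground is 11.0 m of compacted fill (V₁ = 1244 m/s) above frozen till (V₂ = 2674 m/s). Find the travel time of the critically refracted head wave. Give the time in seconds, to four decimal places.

0.0369 s

t = x/V₂ + 2h·√(V₂²−V₁²)/(V₁V₂).
√(V₂²−V₁²) = √(2674²−1244²) = 2367.0 m/s; delay term = 2·11.0·2367.0/(1244·2674) = 0.01565 s.
t = 56.8/2674 + 0.01565 = 0.03690 s.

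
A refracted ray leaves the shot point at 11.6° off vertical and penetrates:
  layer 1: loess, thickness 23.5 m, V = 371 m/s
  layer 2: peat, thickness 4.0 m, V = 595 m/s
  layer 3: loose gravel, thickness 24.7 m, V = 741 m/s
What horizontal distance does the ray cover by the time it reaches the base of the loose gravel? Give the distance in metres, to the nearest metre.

Ray parameter p = sin 11.6° / 371 m/s = 5.4199e-04 s/m.
Layer 1: θ = 11.60°; offset = 23.5·tan 11.60° = 4.824 m.
Layer 2: sin θ = p·595 = 0.3225 → θ = 18.81°; offset = 4.0·tan 18.81° = 1.363 m.
Layer 3: sin θ = p·741 = 0.4016 → θ = 23.68°; offset = 24.7·tan 23.68° = 10.832 m.
Σ offsets = 17.018 m.

17 m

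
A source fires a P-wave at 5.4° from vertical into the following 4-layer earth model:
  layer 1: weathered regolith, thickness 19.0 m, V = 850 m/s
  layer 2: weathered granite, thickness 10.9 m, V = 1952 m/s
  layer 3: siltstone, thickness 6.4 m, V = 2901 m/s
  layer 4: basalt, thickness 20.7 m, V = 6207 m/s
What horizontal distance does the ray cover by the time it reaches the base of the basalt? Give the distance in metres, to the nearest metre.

26 m

Ray parameter p = sin 5.4° / 850 m/s = 1.1072e-04 s/m.
Layer 1: θ = 5.40°; offset = 19.0·tan 5.40° = 1.796 m.
Layer 2: sin θ = p·1952 = 0.2161 → θ = 12.48°; offset = 10.9·tan 12.48° = 2.413 m.
Layer 3: sin θ = p·2901 = 0.3212 → θ = 18.73°; offset = 6.4·tan 18.73° = 2.171 m.
Layer 4: sin θ = p·6207 = 0.6872 → θ = 43.41°; offset = 20.7·tan 43.41° = 19.582 m.
Summing the layer offsets gives 25.961 m.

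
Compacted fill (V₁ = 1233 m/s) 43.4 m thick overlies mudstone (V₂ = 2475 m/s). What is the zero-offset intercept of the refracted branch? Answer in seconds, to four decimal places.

tᵢ = 2h·√(V₂²−V₁²)/(V₁V₂).
√(V₂²−V₁²) = √(2475²−1233²) = 2146.0 m/s.
tᵢ = 2·43.4·2146.0/(1233·2475) = 0.06104 s.

0.0610 s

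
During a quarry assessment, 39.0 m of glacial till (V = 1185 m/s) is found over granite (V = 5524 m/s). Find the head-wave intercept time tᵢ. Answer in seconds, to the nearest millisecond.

tᵢ = 2h·√(V₂²−V₁²)/(V₁V₂).
√(V₂²−V₁²) = √(5524²−1185²) = 5395.4 m/s.
tᵢ = 2·39.0·5395.4/(1185·5524) = 0.06429 s.

0.064 s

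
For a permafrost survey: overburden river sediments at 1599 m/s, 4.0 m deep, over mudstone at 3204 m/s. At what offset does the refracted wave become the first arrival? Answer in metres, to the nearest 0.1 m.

13.8 m

x_cross = 2h·√((V₂+V₁)/(V₂−V₁)).
(V₂+V₁)/(V₂−V₁) = (3204+1599)/(3204−1599) = 2.9925; √ = 1.7299.
x_cross = 2·4.0·1.7299 = 13.84 m.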